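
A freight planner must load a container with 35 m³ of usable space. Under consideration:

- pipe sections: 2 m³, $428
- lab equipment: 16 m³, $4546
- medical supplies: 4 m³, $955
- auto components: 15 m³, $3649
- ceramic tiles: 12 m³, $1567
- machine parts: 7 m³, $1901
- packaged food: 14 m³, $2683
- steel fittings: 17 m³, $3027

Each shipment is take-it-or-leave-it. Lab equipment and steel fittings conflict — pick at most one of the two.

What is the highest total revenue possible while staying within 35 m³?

Taking the top-ratio shipments first gives pipe sections + lab equipment + medical supplies + machine parts for 7830 (29 m³).
The 9 m³ tied up in pipe sections and machine parts is better spent on auto components — total rises to 9150 (35 m³).

9150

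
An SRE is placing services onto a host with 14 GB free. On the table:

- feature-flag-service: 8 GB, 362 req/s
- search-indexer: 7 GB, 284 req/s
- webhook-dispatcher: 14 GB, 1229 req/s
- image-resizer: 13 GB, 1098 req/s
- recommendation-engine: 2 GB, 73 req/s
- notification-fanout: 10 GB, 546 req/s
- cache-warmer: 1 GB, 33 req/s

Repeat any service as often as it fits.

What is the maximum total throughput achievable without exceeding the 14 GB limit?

Density check — webhook-dispatcher 87.79, image-resizer 84.46, notification-fanout 54.60, feature-flag-service 45.25 are the best per GB.
Taking webhook-dispatcher: 14 GB used, 1229 in throughput.
No other feasible combination exceeds 1229.

1229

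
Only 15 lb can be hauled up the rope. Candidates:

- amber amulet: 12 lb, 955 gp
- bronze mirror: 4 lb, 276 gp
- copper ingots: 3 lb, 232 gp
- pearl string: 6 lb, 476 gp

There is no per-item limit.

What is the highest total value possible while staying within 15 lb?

Density check — amber amulet 79.58, pearl string 79.33, copper ingots 77.33 are the best per lb.
Amber amulet + copper ingots uses 15 of the 15 lb and totals 1187.
Nothing else within 15 lb beats 1187.

1187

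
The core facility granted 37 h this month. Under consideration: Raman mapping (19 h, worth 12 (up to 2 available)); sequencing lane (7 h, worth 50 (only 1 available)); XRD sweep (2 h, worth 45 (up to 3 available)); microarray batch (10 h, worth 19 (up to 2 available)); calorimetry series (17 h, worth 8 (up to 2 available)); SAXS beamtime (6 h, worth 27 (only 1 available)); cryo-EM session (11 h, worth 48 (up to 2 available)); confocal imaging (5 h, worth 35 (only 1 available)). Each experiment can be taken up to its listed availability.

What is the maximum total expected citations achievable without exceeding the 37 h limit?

295

Taking sequencing lane + 3×XRD sweep + SAXS beamtime + cryo-EM session + confocal imaging: 35 h used, 295 in expected citations.
The spare 2 h is too small for any remaining experiment, and no exchange beats 295.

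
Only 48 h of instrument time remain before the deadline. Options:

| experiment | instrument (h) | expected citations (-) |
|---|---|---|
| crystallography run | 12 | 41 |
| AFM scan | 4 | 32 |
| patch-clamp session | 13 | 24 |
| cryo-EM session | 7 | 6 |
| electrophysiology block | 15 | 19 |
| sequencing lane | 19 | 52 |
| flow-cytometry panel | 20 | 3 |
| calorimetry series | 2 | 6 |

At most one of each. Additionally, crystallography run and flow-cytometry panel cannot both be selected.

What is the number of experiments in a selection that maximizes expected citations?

Optimal total is 149.
One optimal bundle: crystallography run + AFM scan + patch-clamp session + sequencing lane (48 h).
Any selection reaching 149 contains exactly 4 experiments.

4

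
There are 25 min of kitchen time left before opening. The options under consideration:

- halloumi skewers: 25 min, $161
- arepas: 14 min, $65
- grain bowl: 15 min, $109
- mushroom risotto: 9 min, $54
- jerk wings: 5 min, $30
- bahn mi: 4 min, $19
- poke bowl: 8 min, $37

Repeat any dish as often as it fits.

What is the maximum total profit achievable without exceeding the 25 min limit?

169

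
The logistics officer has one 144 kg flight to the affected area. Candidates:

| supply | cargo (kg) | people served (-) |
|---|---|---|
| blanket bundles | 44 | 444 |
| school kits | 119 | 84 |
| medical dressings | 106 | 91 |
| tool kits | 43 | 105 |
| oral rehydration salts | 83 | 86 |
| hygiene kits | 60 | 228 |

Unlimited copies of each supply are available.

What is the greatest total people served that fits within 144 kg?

Density check — blanket bundles 10.09, hygiene kits 3.80, tool kits 2.44, oral rehydration salts 1.04 are the best per kg.
3×blanket bundles uses 132 of the 144 kg and totals 1332.

1332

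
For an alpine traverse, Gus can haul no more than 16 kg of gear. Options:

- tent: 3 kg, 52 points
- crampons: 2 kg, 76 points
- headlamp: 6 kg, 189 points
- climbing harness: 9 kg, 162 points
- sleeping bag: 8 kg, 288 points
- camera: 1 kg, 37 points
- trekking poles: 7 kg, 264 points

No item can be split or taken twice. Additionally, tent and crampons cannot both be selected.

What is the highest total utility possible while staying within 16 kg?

589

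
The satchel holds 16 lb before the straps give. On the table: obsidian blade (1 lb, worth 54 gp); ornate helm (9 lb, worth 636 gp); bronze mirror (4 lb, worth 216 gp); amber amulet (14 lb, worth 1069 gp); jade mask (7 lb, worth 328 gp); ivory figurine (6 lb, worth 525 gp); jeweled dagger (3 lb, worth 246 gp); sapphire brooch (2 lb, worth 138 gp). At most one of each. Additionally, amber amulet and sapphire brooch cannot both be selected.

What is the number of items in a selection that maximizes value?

3

The maximum value within 16 lb is 1215.
For example obsidian blade + ornate helm + ivory figurine achieves it, using 16 lb.
Every optimal selection uses 3 items.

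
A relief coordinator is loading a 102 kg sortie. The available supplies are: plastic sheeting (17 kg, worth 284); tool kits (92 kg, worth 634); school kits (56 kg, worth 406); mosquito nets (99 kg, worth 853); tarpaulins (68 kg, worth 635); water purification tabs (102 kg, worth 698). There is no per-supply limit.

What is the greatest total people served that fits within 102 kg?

1704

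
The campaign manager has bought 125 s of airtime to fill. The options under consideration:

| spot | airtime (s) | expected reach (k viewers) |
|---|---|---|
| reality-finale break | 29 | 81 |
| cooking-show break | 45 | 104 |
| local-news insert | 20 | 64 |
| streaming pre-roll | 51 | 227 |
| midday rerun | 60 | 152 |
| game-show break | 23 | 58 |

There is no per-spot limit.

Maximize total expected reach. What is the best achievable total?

518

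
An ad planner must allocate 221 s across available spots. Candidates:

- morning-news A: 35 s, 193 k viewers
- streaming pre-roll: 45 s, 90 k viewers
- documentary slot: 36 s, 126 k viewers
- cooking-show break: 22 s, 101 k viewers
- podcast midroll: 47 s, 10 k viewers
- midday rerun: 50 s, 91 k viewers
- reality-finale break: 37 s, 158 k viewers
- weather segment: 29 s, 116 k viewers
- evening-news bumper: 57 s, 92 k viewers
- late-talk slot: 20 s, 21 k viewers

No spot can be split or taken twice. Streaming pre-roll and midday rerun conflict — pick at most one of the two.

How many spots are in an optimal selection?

Optimal total is 786.
One optimal bundle: morning-news A + documentary slot + cooking-show break + reality-finale break + weather segment + evening-news bumper (216 s).
Every optimal selection uses 6 spots.

6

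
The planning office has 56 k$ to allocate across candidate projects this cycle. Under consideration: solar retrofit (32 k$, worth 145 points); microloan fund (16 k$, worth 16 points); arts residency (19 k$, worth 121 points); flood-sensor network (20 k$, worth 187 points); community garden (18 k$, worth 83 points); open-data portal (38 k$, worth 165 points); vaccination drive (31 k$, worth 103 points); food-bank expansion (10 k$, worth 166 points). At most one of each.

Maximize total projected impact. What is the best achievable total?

474

Best packing: arts residency + flood-sensor network + food-bank expansion — 49 k$, 474 total.
The closest alternative, flood-sensor network + community garden + food-bank expansion, reaches only 436.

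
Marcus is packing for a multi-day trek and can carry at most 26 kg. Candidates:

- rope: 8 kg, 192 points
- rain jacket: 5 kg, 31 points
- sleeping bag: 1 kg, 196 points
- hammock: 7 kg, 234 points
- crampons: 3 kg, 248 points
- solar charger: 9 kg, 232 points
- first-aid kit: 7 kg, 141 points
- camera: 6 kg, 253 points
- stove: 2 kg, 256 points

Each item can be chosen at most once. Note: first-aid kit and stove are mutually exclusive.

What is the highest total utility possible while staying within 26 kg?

1218

Ranking by ratio (utility/kg): sleeping bag 196.00, stove 128.00, crampons 82.67, camera 42.17.
Taking rain jacket + sleeping bag + hammock + crampons + camera + stove: 24 kg used, 1218 in utility.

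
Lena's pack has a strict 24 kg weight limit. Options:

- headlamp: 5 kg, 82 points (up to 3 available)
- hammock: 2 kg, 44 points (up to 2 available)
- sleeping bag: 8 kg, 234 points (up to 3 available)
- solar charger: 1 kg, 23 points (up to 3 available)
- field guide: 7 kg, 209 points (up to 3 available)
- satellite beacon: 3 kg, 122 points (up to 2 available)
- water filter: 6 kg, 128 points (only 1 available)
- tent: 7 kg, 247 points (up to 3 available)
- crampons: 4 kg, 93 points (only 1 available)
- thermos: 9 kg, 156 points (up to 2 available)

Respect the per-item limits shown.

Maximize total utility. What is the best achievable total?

863

Taking the top-ratio items first gives 2×satellite beacon + 2×tent + crampons for 831 (24 kg).
Replace satellite beacon and crampons with tent: the trade gains 32 net, giving 863 at 24 kg.
Nothing else within 24 kg beats 863.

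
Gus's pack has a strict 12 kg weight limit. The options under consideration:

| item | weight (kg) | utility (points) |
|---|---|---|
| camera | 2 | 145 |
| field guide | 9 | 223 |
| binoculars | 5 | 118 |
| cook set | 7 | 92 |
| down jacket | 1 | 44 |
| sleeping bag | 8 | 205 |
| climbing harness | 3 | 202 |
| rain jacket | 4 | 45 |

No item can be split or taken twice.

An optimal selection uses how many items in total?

4

Best achievable utility is 509.
One optimal bundle: camera + binoculars + down jacket + climbing harness (11 kg).
Every optimal selection uses 4 items.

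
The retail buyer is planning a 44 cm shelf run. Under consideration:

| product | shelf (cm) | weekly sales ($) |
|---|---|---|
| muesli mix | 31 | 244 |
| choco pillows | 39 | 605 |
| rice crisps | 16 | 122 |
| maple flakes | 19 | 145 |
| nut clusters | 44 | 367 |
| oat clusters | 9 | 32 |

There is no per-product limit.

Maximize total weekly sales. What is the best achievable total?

The ratio ordering already packs tightly: choco pillows, 39 cm, 605.
Nothing else within 44 cm beats 605.

605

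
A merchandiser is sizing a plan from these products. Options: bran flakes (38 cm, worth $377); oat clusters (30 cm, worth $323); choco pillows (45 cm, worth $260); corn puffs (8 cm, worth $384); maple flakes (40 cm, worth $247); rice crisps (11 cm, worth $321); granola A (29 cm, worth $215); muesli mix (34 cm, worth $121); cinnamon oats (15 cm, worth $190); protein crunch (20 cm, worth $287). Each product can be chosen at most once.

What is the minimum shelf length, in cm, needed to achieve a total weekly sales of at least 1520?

Look for the lowest-shelf combination reaching 1520.
bran flakes + corn puffs + rice crisps + cinnamon oats + protein crunch reaches 1559 using 92 cm.
Any bundle with less than 92 cm falls short of 1520.

92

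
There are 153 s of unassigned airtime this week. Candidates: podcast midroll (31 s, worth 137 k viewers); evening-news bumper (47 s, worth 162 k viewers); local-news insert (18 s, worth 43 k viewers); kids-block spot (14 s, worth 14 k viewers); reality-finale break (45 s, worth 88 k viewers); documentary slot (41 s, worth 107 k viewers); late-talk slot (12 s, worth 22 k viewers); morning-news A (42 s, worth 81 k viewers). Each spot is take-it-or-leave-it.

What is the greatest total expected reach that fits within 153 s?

471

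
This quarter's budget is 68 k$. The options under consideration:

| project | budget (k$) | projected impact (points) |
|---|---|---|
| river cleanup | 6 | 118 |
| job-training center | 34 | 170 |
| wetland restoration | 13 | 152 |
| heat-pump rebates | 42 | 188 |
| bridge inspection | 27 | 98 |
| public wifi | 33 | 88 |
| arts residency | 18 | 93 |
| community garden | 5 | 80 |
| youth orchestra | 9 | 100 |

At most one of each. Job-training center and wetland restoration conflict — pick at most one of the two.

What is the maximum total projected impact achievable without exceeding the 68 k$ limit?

Greedy by ratio would take river cleanup + wetland restoration + arts residency + community garden + youth orchestra: 51 k$ used, total 543.
Replace arts residency with bridge inspection: the trade gains 5 net, giving 548 at 60 k$.

548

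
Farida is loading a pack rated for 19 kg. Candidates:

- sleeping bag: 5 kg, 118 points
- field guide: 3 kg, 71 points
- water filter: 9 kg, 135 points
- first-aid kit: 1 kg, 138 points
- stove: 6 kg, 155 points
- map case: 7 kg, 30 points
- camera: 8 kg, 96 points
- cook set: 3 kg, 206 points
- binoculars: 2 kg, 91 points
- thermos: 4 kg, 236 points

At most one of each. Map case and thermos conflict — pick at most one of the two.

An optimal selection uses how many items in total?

Optimal total is 897.
One optimal bundle: field guide + first-aid kit + stove + cook set + binoculars + thermos (19 kg).
All optima have 6 items.

6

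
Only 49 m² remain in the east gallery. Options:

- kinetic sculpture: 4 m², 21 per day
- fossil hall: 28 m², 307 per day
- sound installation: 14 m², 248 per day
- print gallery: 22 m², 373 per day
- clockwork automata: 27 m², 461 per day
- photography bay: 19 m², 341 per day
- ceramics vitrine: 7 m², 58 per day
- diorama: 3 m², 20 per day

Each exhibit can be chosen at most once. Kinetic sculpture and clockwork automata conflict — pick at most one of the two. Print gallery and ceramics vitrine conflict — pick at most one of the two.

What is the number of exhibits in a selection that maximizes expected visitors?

Best achievable expected visitors is 834.
print gallery + clockwork automata hits 834 at 49 m².
All optima have 2 exhibits.

2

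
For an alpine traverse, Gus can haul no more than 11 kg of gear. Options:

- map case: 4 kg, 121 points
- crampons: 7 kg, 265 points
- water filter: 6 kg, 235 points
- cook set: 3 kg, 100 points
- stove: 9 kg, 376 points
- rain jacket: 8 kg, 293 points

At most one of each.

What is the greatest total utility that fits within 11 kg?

393

Taking the top-ratio items first gives stove for 376 (9 kg).
The 9 kg tied up in stove is better spent on cook set + rain jacket — total rises to 393 (11 kg).
Nothing else within 11 kg beats 393.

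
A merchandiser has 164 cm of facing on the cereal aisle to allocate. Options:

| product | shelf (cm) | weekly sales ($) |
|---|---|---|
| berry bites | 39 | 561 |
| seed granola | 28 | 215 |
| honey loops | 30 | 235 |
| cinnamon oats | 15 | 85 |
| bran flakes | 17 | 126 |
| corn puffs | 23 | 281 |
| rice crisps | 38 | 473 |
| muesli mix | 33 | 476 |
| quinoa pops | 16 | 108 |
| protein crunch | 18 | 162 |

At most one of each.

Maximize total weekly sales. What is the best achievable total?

Taking the top-ratio products first gives berry bites + corn puffs + rice crisps + muesli mix + protein crunch for 1953 (151 cm).
Dropping protein crunch frees 18 cm; slotting in honey loops (30 cm) lifts the total to 2026 at 163 cm.
The closest alternative, berry bites + seed granola + corn puffs + rice crisps + muesli mix, reaches only 2006.

2026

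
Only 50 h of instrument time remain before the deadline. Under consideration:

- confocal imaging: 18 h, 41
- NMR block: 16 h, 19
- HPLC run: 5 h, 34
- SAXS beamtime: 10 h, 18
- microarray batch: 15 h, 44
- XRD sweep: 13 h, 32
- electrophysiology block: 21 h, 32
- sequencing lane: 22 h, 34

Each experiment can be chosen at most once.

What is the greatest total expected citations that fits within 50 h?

137

Filling by ratio: HPLC run + SAXS beamtime + microarray batch + XRD sweep for 128, with 7 h left unused.
Replace XRD sweep with confocal imaging: the trade gains 9 net, giving 137 at 48 h.
The closest alternative, NMR block + HPLC run + microarray batch + XRD sweep, reaches only 129.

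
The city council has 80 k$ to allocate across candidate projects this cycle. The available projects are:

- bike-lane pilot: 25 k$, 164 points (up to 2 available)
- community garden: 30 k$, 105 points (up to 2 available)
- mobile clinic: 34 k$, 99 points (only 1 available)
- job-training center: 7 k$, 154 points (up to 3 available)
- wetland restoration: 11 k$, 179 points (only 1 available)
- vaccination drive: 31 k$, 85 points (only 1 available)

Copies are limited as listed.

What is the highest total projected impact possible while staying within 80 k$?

815

A density-first pass picks bike-lane pilot + 3×job-training center + wetland restoration — 805 at 57 k$.
Replace job-training center with bike-lane pilot: the trade gains 10 net, giving 815 at 75 k$.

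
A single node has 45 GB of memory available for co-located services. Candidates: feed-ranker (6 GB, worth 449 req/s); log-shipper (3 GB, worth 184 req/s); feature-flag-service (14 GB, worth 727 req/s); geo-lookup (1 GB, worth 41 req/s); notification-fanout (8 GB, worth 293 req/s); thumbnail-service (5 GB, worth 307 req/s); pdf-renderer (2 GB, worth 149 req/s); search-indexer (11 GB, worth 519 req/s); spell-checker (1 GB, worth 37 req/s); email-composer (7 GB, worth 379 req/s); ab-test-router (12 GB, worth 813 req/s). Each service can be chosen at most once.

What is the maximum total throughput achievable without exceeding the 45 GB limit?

Taking the top-ratio services first gives feed-ranker + log-shipper + geo-lookup + notification-fanout + thumbnail-service + pdf-renderer + spell-checker + email-composer + ab-test-router for 2652 (45 GB).
The 14 GB tied up in notification-fanout and thumbnail-service and spell-checker is better spent on feature-flag-service — total rises to 2742 (45 GB).

2742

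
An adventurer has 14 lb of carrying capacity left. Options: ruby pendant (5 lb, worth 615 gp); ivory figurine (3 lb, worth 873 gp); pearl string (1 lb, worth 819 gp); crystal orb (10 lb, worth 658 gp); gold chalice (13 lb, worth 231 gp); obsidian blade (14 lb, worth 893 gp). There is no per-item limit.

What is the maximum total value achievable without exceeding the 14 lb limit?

11466

Density check — pearl string 819.00, ivory figurine 291.00, ruby pendant 123.00 are the best per lb.
The ratio ordering already packs tightly: 14×pearl string, 14 lb, 11466.
Nothing else within 14 lb beats 11466.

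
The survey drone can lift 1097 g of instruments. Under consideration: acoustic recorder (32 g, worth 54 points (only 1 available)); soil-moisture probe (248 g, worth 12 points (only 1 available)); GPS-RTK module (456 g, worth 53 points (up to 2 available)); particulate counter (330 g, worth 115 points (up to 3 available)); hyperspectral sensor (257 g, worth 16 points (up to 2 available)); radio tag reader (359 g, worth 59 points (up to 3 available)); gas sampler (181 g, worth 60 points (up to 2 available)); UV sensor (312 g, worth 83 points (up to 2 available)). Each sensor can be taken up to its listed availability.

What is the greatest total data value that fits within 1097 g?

404

Greedy by ratio would take acoustic recorder + 3×particulate counter: 1022 g used, total 399.
Replace particulate counter with 2×gas sampler: the trade gains 5 net, giving 404 at 1054 g.
No other feasible combination exceeds 404.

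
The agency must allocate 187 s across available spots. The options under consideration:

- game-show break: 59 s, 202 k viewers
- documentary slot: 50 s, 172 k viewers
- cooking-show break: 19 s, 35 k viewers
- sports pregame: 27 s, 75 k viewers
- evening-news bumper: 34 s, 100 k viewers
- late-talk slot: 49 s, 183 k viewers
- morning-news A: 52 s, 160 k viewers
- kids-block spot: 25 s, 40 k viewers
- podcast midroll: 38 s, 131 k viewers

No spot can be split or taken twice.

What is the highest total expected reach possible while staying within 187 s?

632

Density check — late-talk slot 3.73, podcast midroll 3.45, documentary slot 3.44 are the best per s.
Filling by ratio: documentary slot + evening-news bumper + late-talk slot + podcast midroll for 586, with 16 s left unused.
The 72 s tied up in evening-news bumper and podcast midroll is better spent on game-show break + sports pregame — total rises to 632 (185 s).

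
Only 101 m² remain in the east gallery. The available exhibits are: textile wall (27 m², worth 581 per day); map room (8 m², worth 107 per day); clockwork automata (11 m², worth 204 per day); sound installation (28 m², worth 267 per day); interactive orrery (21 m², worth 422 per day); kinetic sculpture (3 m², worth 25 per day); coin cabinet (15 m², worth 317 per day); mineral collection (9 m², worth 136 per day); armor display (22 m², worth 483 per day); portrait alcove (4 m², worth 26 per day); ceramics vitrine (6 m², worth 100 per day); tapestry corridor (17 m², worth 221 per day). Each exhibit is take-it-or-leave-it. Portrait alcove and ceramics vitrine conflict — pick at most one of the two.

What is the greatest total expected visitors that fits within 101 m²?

Ranking by ratio (expected visitors/m²): armor display 21.95, textile wall 21.52, coin cabinet 21.13, interactive orrery 20.10.
Filling by ratio: textile wall + clockwork automata + interactive orrery + kinetic sculpture + coin cabinet + armor display for 2032, with 2 m² left unused.
The 14 m² tied up in clockwork automata and kinetic sculpture is better spent on mineral collection + ceramics vitrine — total rises to 2039 (100 m²).
Nothing else feasible within 101 m² beats 2039.

2039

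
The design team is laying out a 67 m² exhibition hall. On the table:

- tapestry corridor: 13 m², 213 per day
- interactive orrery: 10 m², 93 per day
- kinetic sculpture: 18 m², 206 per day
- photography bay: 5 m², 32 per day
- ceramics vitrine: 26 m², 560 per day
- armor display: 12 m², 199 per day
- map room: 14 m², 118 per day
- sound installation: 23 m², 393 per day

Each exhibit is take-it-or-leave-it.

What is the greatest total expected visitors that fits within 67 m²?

1198

Greedy by ratio would take photography bay + ceramics vitrine + armor display + sound installation: 66 m² used, total 1184.
Dropping armor display frees 12 m²; slotting in tapestry corridor (13 m²) lifts the total to 1198 at 67 m².
No other feasible combination exceeds 1198.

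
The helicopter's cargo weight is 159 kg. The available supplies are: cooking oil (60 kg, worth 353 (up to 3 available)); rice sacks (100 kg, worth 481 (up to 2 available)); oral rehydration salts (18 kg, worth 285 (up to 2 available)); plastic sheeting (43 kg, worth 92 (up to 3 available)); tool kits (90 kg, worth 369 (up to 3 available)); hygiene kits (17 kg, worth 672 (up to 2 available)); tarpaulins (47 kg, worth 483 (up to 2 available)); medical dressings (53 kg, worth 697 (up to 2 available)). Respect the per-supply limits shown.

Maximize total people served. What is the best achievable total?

Density check — hygiene kits 39.53, oral rehydration salts 15.83, medical dressings 13.15 are the best per kg.
Filling by ratio: 2×oral rehydration salts + 2×hygiene kits + medical dressings for 2611, with 36 kg left unused.
The 18 kg tied up in oral rehydration salts is better spent on medical dressings — total rises to 3023 (158 kg).

3023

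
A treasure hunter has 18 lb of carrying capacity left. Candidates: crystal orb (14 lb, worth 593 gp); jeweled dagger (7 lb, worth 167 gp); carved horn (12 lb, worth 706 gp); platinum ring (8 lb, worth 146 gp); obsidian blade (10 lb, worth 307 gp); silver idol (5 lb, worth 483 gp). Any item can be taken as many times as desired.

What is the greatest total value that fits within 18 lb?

1449

By value per lb: silver idol 96.60, carved horn 58.83, crystal orb 42.36 lead.
Taking 3×silver idol: 15 lb used, 1449 in value.
The spare 3 lb is too small for any remaining item, and no exchange beats 1449.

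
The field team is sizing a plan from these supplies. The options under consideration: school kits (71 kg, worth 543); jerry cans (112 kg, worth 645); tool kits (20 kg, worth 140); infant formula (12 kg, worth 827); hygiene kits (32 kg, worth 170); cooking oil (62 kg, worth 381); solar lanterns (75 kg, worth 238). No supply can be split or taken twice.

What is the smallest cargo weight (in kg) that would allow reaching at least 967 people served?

32

Need the lightest bundle worth ≥ 967.
tool kits + infant formula: 967 people served at 32 kg.
No combination under 32 kg hits 967.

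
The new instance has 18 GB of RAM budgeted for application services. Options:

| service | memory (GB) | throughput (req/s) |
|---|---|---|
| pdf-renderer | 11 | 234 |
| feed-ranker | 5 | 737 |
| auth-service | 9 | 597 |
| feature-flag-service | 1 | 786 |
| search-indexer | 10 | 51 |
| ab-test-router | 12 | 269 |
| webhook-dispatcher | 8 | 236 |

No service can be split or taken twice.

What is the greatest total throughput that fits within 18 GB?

2120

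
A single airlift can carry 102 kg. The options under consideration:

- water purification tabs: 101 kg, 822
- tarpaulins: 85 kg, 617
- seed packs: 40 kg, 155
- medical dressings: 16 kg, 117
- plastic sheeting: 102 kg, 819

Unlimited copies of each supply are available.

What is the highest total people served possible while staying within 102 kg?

822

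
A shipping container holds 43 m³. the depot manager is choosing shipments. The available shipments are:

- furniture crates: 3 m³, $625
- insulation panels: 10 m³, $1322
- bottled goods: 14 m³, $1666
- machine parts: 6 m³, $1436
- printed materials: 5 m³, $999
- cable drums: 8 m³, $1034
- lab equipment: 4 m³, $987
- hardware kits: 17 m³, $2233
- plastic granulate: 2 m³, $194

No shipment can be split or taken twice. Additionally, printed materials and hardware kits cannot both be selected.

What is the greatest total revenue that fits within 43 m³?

7035

Greedy by ratio would take furniture crates + insulation panels + machine parts + printed materials + cable drums + lab equipment + plastic granulate: 38 m³ used, total 6597.
The 10 m³ tied up in cable drums and plastic granulate is better spent on bottled goods — total rises to 7035 (42 m³).
Runner-up furniture crates + bottled goods + machine parts + printed materials + cable drums + lab equipment + plastic granulate tops out at 6941.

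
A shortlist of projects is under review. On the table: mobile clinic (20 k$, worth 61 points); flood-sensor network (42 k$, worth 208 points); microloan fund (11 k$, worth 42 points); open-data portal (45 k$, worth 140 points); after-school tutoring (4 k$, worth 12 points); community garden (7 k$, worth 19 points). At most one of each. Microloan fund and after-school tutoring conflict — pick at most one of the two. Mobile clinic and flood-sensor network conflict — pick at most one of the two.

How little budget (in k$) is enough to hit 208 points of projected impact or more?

Minimise k$ subject to total projected impact ≥ 208.
flood-sensor network: 208 projected impact at 42 k$.
No combination under 42 k$ hits 208.

42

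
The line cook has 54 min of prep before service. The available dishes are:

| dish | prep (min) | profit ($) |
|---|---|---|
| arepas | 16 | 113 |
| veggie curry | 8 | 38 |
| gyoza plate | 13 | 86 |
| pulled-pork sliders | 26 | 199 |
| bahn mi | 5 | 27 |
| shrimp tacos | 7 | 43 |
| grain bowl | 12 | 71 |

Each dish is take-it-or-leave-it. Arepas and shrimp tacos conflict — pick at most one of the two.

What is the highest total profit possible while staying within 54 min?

383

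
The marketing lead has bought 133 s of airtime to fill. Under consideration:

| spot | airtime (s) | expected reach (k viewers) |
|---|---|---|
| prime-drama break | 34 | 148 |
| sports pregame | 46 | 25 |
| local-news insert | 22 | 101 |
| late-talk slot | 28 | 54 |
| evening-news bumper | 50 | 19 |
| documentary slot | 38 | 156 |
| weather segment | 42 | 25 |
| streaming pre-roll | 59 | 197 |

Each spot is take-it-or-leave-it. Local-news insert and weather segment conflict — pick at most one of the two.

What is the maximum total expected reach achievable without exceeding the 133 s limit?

501

Greedy by ratio would take prime-drama break + local-news insert + late-talk slot + documentary slot: 122 s used, total 459.
The 50 s tied up in local-news insert and late-talk slot is better spent on streaming pre-roll — total rises to 501 (131 s).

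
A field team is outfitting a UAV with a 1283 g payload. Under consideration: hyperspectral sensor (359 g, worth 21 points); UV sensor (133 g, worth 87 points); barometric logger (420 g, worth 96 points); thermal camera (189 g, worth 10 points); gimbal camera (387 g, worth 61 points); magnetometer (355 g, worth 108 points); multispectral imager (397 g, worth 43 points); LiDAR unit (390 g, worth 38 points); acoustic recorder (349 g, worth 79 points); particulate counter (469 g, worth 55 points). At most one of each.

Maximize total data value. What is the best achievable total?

The ratio ordering already packs tightly: UV sensor + barometric logger + magnetometer + acoustic recorder, 1257 g, 370.
An exhaustive check of the 1024 subsets confirms 370.

370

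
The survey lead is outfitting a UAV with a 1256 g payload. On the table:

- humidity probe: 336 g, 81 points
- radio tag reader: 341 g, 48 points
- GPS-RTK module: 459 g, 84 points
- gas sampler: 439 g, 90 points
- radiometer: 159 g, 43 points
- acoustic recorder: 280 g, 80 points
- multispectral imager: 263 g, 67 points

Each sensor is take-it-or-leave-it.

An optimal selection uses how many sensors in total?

Best achievable data value is 294.
One optimal bundle: humidity probe + gas sampler + radiometer + acoustic recorder (1214 g).
All optima have 4 sensors.

4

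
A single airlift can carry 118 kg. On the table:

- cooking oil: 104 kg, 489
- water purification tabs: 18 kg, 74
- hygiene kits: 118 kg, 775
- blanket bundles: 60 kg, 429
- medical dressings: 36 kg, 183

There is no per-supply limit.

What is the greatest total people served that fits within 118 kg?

775

Filling by ratio: water purification tabs + blanket bundles + medical dressings for 686, with 4 kg left unused.
Replace water purification tabs and blanket bundles and medical dressings with hygiene kits: the trade gains 89 net, giving 775 at 118 kg.
That's the maximum — no swap from here does better than 775.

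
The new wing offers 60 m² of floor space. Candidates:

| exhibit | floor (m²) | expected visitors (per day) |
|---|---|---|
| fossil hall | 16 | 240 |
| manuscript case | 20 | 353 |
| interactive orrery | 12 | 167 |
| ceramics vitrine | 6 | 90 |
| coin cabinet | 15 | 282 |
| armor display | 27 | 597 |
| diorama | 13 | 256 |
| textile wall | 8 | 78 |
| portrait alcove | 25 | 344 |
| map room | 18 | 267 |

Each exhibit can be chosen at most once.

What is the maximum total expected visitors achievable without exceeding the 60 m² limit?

Filling by ratio: coin cabinet + armor display + diorama for 1135, with 5 m² left unused.
Replace coin cabinet with manuscript case: the trade gains 71 net, giving 1206 at 60 m².
That's the maximum — no swap from here does better than 1206.

1206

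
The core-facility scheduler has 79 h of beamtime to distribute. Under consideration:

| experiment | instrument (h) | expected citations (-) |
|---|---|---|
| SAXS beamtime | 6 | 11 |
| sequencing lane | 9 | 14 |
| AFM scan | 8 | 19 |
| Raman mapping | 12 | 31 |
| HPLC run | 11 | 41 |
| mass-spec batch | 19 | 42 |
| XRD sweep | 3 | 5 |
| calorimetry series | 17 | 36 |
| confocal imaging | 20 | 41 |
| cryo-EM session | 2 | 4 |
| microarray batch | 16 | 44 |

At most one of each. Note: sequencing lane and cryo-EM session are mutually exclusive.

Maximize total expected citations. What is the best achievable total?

Density check — HPLC run 3.73, microarray batch 2.75, Raman mapping 2.58 are the best per h.
Filling by ratio: SAXS beamtime + AFM scan + Raman mapping + HPLC run + mass-spec batch + XRD sweep + cryo-EM session + microarray batch for 197, with 2 h left unused.
The 16 h tied up in SAXS beamtime and AFM scan and cryo-EM session is better spent on calorimetry series — total rises to 199 (78 h).
Every other selection either busts 79 h or breaks a pairing rule or fails to beat 199.

199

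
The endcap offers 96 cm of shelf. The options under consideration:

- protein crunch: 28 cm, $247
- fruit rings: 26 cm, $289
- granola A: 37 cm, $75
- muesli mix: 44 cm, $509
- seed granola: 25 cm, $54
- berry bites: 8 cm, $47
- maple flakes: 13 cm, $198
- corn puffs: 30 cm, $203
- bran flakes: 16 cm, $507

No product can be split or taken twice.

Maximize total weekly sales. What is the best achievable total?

1352

Density check — bran flakes 31.69, maple flakes 15.23, muesli mix 11.57, fruit rings 11.12 are the best per cm.
Filling by ratio: muesli mix + berry bites + maple flakes + bran flakes for 1261, with 15 cm left unused.
The 13 cm tied up in maple flakes is better spent on fruit rings — total rises to 1352 (94 cm).
Runner-up protein crunch + muesli mix + berry bites + bran flakes tops out at 1310.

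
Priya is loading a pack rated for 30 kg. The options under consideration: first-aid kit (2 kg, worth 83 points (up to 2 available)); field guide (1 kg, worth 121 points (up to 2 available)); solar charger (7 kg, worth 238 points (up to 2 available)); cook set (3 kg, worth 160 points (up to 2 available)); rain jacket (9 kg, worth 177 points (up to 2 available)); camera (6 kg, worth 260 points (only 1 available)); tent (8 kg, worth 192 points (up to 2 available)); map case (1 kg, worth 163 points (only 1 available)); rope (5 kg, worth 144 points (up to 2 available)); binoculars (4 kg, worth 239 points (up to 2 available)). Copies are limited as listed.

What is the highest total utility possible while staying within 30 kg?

The ratio heuristic lands on 2×first-aid kit + 2×field guide + 2×cook set + camera + map case + 2×binoculars (1629) but leaves 3 kg idle.
Dropping 2×first-aid kit frees 4 kg; slotting in solar charger (7 kg) lifts the total to 1701 at 30 kg.

1701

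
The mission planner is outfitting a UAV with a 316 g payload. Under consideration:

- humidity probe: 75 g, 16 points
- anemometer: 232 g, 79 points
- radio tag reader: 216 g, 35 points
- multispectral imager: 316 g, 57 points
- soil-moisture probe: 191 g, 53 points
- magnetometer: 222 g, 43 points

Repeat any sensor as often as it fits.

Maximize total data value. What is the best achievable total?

Ranking by ratio (data value/g): anemometer 0.34, soil-moisture probe 0.28, humidity probe 0.21, magnetometer 0.19.
Best packing: humidity probe + anemometer — 307 g, 95 total.

95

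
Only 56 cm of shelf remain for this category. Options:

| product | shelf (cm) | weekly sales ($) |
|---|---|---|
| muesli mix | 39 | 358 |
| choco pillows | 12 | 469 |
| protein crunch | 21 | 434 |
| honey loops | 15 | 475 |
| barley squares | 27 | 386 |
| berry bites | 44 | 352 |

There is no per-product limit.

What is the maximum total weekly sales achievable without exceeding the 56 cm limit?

Greedy by ratio would take 4×choco pillows: 48 cm used, total 1876.
Replace 2×choco pillows with 2×honey loops: the trade gains 12 net, giving 1888 at 54 cm.

1888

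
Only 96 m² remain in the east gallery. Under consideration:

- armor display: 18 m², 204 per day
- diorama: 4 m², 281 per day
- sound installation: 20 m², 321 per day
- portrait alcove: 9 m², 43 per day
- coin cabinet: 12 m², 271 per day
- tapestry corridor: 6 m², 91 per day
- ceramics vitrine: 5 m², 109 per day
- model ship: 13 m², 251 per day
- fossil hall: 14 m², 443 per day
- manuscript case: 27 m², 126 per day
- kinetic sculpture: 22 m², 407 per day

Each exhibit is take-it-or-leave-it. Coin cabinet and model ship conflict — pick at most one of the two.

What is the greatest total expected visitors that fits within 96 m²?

By expected visitors per m²: diorama 70.25, fossil hall 31.64, coin cabinet 22.58, ceramics vitrine 21.80 lead.
Taking armor display + diorama + sound installation + coin cabinet + ceramics vitrine + fossil hall + kinetic sculpture: 95 m² used, 2036 in expected visitors.
That's the maximum — no feasible swap from here does better than 2036.

2036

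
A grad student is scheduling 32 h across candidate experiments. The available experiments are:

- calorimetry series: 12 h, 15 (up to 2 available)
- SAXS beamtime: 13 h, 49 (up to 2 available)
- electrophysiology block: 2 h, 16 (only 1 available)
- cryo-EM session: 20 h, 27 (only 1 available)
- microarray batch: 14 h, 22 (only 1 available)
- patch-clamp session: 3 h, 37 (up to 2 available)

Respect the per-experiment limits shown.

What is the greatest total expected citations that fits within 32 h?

Density check — patch-clamp session 12.33, electrophysiology block 8.00, SAXS beamtime 3.77, microarray batch 1.57 are the best per h.
The ratio heuristic lands on SAXS beamtime + electrophysiology block + 2×patch-clamp session (139) but leaves 11 h idle.
Dropping electrophysiology block frees 2 h; slotting in SAXS beamtime (13 h) lifts the total to 172 at 32 h.

172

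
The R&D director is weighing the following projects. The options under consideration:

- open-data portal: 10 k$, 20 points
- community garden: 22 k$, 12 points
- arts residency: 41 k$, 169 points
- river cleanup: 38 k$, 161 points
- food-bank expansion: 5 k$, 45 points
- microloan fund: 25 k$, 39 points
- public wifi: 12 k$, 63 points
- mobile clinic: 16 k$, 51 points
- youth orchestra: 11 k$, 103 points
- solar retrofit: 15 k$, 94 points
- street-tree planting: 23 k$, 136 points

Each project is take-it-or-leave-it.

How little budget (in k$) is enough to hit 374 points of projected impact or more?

54

Look for the lowest-budget combination reaching 374.
food-bank expansion + youth orchestra + solar retrofit + street-tree planting: 378 projected impact at 54 k$.
Below 54 k$ the best achievable stays under 374.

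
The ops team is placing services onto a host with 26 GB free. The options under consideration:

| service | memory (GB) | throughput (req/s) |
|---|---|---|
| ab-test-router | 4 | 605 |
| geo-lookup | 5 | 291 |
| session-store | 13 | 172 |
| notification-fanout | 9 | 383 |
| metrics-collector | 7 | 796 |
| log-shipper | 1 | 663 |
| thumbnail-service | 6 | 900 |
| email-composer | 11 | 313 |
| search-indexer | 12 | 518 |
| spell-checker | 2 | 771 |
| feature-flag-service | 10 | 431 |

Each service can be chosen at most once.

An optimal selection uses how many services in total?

6

Optimal total is 4026.
ab-test-router + geo-lookup + metrics-collector + log-shipper + thumbnail-service + spell-checker hits 4026 at 25 GB.
Every optimal selection uses 6 services.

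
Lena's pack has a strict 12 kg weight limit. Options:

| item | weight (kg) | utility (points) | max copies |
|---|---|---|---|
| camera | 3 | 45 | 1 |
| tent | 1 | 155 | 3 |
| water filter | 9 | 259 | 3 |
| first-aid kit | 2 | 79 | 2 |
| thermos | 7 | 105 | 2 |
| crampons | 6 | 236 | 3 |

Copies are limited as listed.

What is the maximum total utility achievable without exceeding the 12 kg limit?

780

Ranking by ratio (utility/kg): tent 155.00, first-aid kit 39.50, crampons 39.33, water filter 28.78.
The ratio heuristic lands on camera + 3×tent + 2×first-aid kit (668) but leaves 2 kg idle.
Replace camera and first-aid kit with crampons: the trade gains 112 net, giving 780 at 11 kg.
No other feasible combination exceeds 780.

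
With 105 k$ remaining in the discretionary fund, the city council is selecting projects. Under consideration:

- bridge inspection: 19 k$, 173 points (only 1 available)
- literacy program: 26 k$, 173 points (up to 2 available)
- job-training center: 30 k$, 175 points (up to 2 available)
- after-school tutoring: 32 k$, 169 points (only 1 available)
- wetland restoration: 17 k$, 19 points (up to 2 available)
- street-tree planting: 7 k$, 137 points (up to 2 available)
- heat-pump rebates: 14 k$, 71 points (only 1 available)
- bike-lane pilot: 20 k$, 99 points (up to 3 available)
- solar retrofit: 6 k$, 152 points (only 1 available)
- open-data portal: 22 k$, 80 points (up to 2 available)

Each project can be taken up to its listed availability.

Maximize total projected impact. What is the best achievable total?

1016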